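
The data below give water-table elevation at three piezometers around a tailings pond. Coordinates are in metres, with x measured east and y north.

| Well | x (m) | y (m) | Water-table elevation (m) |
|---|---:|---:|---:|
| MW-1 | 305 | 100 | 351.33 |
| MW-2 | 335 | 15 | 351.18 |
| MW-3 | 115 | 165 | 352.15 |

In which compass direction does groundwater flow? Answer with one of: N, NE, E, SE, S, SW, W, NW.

With h = a·x + b·y + c and MW-1 as origin, the differences give:
  30·a + (-85)·b = -0.15
  (-190)·a + 65·b = +0.82
Eliminate b (×65 and ×(-85), subtract): -14200·a = 59.950 → a = ∂h/∂x = -0.004222
Back-substitute: b = ∂h/∂y = +0.0002746.
Flow = −∇h = (+0.004222 east, -0.0002746 north), which points east.

E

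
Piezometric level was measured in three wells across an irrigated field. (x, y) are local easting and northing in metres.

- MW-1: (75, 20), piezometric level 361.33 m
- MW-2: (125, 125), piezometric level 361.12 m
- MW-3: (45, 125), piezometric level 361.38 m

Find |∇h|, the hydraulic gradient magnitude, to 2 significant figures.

0.0033

Taking MW-1 as reference: MW-2−MW-1 = (50, 105, -0.21); MW-3−MW-1 = (-30, 105, +0.05).
Determinant of the coordinate differences = 50·105 − (-30)·105 = 8400.
∂h/∂x = [(-0.21)·105 − (+0.05)·105] / 8400 = -0.003250
∂h/∂y = [50·(+0.05) − (-30)·(-0.21)] / 8400 = -0.0004524
|∇h| = √(-0.003250² + -0.0004524²) = 0.003281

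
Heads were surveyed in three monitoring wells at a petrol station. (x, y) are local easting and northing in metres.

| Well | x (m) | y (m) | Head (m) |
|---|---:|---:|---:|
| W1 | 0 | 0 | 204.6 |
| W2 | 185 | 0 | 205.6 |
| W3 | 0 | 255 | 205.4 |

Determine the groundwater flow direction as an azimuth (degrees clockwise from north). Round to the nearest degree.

240°

∂h/∂x = (205.6 − 204.6) / (185 − 0) = +0.005405
∂h/∂y = (205.4 − 204.6) / (255 − 0) = +0.003137
Flow direction (−∇h) has components (-0.005405 E, -0.003137 N).
Azimuth = atan2(E, N) = atan2(-0.005405, -0.003137) = 239.9° ≈ 240°.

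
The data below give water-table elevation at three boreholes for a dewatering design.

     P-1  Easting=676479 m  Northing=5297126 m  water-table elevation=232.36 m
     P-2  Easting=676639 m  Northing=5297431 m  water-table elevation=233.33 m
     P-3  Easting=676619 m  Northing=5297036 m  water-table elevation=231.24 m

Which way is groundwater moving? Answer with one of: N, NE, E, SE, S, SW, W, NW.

SE

Three-point gradient (reference P-1): Δ to P-2 = (160, 305, +0.97), Δ to P-3 = (140, -90, -1.12).
∂h/∂x = -0.004454, ∂h/∂y = +0.005517 (det = -57100).
Flow = −∇h = (+0.004454 east, -0.005517 north), which points southeast.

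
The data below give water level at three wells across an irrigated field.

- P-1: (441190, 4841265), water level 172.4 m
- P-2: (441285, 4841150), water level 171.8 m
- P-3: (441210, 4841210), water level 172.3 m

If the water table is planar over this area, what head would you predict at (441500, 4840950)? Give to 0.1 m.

170.4 m

With h = a·x + b·y + c and P-1 as origin, the differences give:
  95·a + (-115)·b = -0.6
  20·a + (-55)·b = -0.1
Eliminate b (×(-55) and ×(-115), subtract): -2925·a = 21.50 → a = ∂h/∂x = -0.007350
Back-substitute: b = ∂h/∂y = -0.0008547.
h(441500, 4840950) = 172.4 + (-0.007350)·(310) + (-0.0008547)·(-315) = 172.4 -2.279 +0.269 = 170.391 m.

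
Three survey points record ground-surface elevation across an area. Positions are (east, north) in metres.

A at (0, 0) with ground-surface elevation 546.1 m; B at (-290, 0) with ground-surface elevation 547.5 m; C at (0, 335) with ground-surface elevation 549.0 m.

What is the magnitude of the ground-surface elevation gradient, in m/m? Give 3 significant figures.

0.00991 m/m

∂z/∂x = (547.5 − 546.1) / (-290 − 0) = -0.004828
∂z/∂y = (549.0 − 546.1) / (335 − 0) = +0.008657
|∇f| = √(-0.004828² + 0.008657²) = 0.009912 m/m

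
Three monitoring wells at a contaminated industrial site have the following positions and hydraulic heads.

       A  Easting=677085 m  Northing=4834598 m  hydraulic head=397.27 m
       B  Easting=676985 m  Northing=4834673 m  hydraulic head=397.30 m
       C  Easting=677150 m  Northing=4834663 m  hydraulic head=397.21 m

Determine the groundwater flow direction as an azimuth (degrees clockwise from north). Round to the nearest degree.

Taking A as reference: B−A = (-100, 75, +0.03); C−A = (65, 65, -0.06).
Determinant of the coordinate differences = (-100)·65 − 65·75 = -11375.
∂h/∂x = [(+0.03)·65 − (-0.06)·75] / -11375 = -0.0005670
∂h/∂y = [(-100)·(-0.06) − 65·(+0.03)] / -11375 = -0.0003560
Flow direction (−∇h) has components (+0.0005670 E, +0.0003560 N).
Azimuth = atan2(E, N) = atan2(+0.0005670, +0.0003560) = 57.9° ≈ 058°.

058°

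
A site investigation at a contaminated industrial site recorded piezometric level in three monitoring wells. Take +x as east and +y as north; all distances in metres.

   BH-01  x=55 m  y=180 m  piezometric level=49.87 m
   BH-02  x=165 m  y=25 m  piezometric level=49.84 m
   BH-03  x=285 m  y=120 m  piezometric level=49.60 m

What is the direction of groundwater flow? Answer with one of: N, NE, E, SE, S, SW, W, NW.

Taking BH-01 as reference: BH-02−BH-01 = (110, -155, -0.03); BH-03−BH-01 = (230, -60, -0.27).
Solve a·Δx + b·Δy = Δh: det = 110·(-60) − 230·(-155) = 29050.
∂h/∂x = [(-0.03)·(-60) − (-0.27)·(-155)] / 29050 = -0.001379
∂h/∂y = [110·(-0.27) − 230·(-0.03)] / 29050 = -0.0007849
Flow = −∇h = (+0.001379 east, +0.0007849 north), which points northeast.

NE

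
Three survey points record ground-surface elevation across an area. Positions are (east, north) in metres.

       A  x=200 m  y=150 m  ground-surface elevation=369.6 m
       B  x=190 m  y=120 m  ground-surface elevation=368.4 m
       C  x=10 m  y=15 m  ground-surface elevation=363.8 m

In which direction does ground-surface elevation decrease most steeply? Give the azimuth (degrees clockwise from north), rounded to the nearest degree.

Differences from A: to B (Δx, Δy, Δh) = (-10, -30, -1.2); to C = (-190, -135, -5.8).
Determinant of the coordinate differences = (-10)·(-135) − (-190)·(-30) = -4350.
∂z/∂x = [(-1.2)·(-135) − (-5.8)·(-30)] / -4350 = +0.002759
∂z/∂y = [(-10)·(-5.8) − (-190)·(-1.2)] / -4350 = +0.03908
Steepest decrease is along −∇f: components (-0.002759 E, -0.03908 N).
Azimuth = atan2(-0.002759, -0.03908) = 184.0° ≈ 184°.

184°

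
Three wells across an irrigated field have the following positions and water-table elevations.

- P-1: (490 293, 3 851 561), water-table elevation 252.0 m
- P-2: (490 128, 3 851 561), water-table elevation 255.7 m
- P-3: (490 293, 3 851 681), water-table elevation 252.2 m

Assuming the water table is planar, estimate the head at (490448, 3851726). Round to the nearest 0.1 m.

248.8 m

∂h/∂x = (255.7 − 252.0) / (490128 − 490293) = -0.02242
∂h/∂y = (252.2 − 252.0) / (3851681 − 3851561) = +0.001667
h(490448, 3851726) = 252.0 + (-0.02242)·(155) + (+0.001667)·(165) = 252.0 -3.476 +0.275 = 248.799 m.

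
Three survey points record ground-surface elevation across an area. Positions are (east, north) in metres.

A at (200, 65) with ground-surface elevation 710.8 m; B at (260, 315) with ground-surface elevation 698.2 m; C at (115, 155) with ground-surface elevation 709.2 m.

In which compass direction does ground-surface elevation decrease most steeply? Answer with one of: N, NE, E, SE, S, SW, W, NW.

NE

Differences from A: to B (Δx, Δy, Δh) = (60, 250, -12.6); to C = (-85, 90, -1.6).
Determinant of the coordinate differences = 60·90 − (-85)·250 = 26650.
∂z/∂x = [(-12.6)·90 − (-1.6)·250] / 26650 = -0.02754
∂z/∂y = [60·(-1.6) − (-85)·(-12.6)] / 26650 = -0.04379
Steepest decrease is along −∇f = (+0.02754 E, +0.04379 N) → northeast.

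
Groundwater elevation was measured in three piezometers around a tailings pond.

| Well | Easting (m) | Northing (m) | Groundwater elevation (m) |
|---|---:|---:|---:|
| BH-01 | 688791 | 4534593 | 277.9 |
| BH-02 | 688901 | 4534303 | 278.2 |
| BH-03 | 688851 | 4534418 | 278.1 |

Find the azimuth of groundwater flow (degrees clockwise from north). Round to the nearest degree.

Taking BH-01 as reference: BH-02−BH-01 = (110, -290, +0.3); BH-03−BH-01 = (60, -175, +0.2).
Solve a·Δx + b·Δy = Δh: det = 110·(-175) − 60·(-290) = -1850.
∂h/∂x = [(+0.3)·(-175) − (+0.2)·(-290)] / -1850 = -0.002973
∂h/∂y = [110·(+0.2) − 60·(+0.3)] / -1850 = -0.002162
Flow direction (−∇h) has components (+0.002973 E, +0.002162 N).
Azimuth = atan2(E, N) = atan2(+0.002973, +0.002162) = 54.0° ≈ 054°.

054°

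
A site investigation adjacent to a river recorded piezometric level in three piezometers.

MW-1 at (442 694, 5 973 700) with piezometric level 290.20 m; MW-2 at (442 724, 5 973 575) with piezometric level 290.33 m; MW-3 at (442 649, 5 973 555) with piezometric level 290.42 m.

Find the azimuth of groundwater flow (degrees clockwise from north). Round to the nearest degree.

With h = a·x + b·y + c and MW-1 as origin, the differences give:
  30·a + (-125)·b = +0.13
  (-45)·a + (-145)·b = +0.22
Eliminate b (×(-145) and ×(-125), subtract): -9975·a = 8.650 → a = ∂h/∂x = -0.0008672
Back-substitute: b = ∂h/∂y = -0.001248.
Flow direction (−∇h) has components (+0.0008672 E, +0.001248 N).
Azimuth = atan2(E, N) = atan2(+0.0008672, +0.001248) = 34.8° ≈ 035°.

035°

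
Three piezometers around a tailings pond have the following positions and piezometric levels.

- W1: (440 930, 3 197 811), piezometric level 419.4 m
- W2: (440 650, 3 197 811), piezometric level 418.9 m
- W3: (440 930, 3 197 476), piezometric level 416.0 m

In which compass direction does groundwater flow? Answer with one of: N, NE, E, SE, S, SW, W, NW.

∂h/∂x = (418.9 − 419.4) / (440650 − 440930) = +0.001786
∂h/∂y = (416.0 − 419.4) / (3197476 − 3197811) = +0.01015
Flow = −∇h = (-0.001786 east, -0.01015 north), which points south.

S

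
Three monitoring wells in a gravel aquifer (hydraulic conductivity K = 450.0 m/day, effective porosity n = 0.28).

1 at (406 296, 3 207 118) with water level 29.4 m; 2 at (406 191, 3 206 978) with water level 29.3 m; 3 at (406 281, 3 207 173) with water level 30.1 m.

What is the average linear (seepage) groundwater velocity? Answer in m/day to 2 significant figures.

Taking 1 as reference: 2−1 = (-105, -140, -0.1); 3−1 = (-15, 55, +0.7).
Solve a·Δx + b·Δy = Δh: det = (-105)·55 − (-15)·(-140) = -7875.
∂h/∂x = [(-0.1)·55 − (+0.7)·(-140)] / -7875 = -0.01175
∂h/∂y = [(-105)·(+0.7) − (-15)·(-0.1)] / -7875 = +0.009524
|∇h| = √(-0.01175² + 0.009524²) = 0.01513
Seepage velocity v = K·i/n = 450.0 × 0.01513 / 0.28 = 24.32 m/day.

24 m/day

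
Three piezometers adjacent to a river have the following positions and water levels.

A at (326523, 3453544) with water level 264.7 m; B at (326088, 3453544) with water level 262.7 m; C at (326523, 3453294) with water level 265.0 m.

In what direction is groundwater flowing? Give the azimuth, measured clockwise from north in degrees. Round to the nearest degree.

285°

∂h/∂x = (262.7 − 264.7) / (326088 − 326523) = +0.004598
∂h/∂y = (265.0 − 264.7) / (3453294 − 3453544) = -0.001200
Flow direction (−∇h) has components (-0.004598 E, +0.001200 N).
Azimuth = atan2(E, N) = atan2(-0.004598, +0.001200) = 284.6° ≈ 285°.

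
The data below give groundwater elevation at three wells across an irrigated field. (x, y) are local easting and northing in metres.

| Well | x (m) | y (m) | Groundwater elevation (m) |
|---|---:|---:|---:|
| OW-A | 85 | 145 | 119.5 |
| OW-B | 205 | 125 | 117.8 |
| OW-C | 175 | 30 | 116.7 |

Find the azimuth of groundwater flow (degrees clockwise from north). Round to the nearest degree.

143°

Differences from OW-A: to OW-B (Δx, Δy, Δh) = (120, -20, -1.7); to OW-C = (90, -115, -2.8).
Determinant of the coordinate differences = 120·(-115) − 90·(-20) = -12000.
∂h/∂x = [(-1.7)·(-115) − (-2.8)·(-20)] / -12000 = -0.01163
∂h/∂y = [120·(-2.8) − 90·(-1.7)] / -12000 = +0.01525
Flow direction (−∇h) has components (+0.01163 E, -0.01525 N).
Azimuth = atan2(E, N) = atan2(+0.01163, -0.01525) = 142.7° ≈ 143°.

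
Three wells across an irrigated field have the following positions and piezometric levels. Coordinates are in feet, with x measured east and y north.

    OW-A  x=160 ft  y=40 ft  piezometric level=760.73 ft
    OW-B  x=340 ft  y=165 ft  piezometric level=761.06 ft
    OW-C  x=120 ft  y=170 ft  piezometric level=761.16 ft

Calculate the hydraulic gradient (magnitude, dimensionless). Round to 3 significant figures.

0.00321

Differences from OW-A: to OW-B (Δx, Δy, Δh) = (180, 125, +0.33); to OW-C = (-40, 130, +0.43).
Determinant of the coordinate differences = 180·130 − (-40)·125 = 28400.
∂h/∂x = [(+0.33)·130 − (+0.43)·125] / 28400 = -0.0003820
∂h/∂y = [180·(+0.43) − (-40)·(+0.33)] / 28400 = +0.003190
|∇h| = √(-0.0003820² + 0.003190²) = 0.003213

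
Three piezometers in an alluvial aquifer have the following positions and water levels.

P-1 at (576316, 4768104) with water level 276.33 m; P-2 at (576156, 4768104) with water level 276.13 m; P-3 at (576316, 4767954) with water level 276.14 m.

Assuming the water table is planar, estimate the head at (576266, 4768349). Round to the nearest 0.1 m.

276.6 m

∂h/∂x = (276.13 − 276.33) / (576156 − 576316) = +0.001250
∂h/∂y = (276.14 − 276.33) / (4767954 − 4768104) = +0.001267
h(576266, 4768349) = 276.33 + (+0.001250)·(-50) + (+0.001267)·(245) = 276.33 -0.062 +0.310 = 276.578 m.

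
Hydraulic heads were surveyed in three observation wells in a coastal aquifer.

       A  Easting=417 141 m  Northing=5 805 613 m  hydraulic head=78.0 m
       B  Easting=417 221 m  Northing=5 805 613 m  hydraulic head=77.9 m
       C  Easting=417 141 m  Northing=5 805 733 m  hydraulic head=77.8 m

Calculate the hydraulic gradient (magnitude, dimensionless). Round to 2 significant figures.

0.0021

∂h/∂x = (77.9 − 78.0) / (417221 − 417141) = -0.001250
∂h/∂y = (77.8 − 78.0) / (5805733 − 5805613) = -0.001667
|∇h| = √(-0.001250² + -0.001667²) = 0.002084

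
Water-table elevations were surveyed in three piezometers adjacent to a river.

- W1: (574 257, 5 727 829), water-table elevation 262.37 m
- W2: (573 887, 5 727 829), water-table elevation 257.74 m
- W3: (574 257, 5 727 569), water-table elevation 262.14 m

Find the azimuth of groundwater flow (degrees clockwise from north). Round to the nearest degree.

∂h/∂x = (257.74 − 262.37) / (573887 − 574257) = +0.01251
∂h/∂y = (262.14 − 262.37) / (5727569 − 5727829) = +0.0008846
Flow direction (−∇h) has components (-0.01251 E, -0.0008846 N).
Azimuth = atan2(E, N) = atan2(-0.01251, -0.0008846) = 266.0° ≈ 266°.

266°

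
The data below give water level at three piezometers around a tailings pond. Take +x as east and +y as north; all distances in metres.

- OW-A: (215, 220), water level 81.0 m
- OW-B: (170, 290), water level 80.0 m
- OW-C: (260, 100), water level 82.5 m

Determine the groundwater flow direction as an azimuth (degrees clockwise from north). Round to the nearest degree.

326°

Three-point gradient (reference OW-A): Δ to OW-B = (-45, 70, -1.0), Δ to OW-C = (45, -120, +1.5).
∂h/∂x = +0.006667, ∂h/∂y = -0.01000 (det = 2250).
Flow direction (−∇h) has components (-0.006667 E, +0.01000 N).
Azimuth = atan2(E, N) = atan2(-0.006667, +0.01000) = 326.3° ≈ 326°.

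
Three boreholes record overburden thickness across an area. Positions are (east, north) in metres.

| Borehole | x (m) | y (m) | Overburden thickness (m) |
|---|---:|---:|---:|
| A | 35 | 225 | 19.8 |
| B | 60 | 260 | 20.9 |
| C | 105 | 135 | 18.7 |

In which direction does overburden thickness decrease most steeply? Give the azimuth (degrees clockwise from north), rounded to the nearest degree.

With d = a·x + b·y + c and A as origin, the differences give:
  25·a + 35·b = +1.1
  70·a + (-90)·b = -1.1
Eliminate b (×(-90) and ×35, subtract): -4700·a = -60.50 → a = ∂d/∂x = +0.01287
Back-substitute: b = ∂d/∂y = +0.02223.
Steepest decrease is along −∇f: components (-0.01287 E, -0.02223 N).
Azimuth = atan2(-0.01287, -0.02223) = 210.1° ≈ 210°.

210°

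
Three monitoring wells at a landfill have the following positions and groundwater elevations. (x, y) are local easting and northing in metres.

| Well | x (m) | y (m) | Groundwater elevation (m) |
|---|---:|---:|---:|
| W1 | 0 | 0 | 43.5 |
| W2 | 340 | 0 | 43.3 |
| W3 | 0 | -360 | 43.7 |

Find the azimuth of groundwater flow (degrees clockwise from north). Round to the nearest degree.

047°

∂h/∂x = (43.3 − 43.5) / (340 − 0) = -0.0005882
∂h/∂y = (43.7 − 43.5) / (-360 − 0) = -0.0005556
Flow direction (−∇h) has components (+0.0005882 E, +0.0005556 N).
Azimuth = atan2(E, N) = atan2(+0.0005882, +0.0005556) = 46.6° ≈ 047°.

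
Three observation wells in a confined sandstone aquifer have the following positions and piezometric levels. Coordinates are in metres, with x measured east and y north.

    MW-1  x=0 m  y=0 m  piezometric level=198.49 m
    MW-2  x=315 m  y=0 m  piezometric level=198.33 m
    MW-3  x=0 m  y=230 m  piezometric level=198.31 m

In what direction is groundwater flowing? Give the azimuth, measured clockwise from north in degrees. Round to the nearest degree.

∂h/∂x = (198.33 − 198.49) / (315 − 0) = -0.0005079
∂h/∂y = (198.31 − 198.49) / (230 − 0) = -0.0007826
Flow direction (−∇h) has components (+0.0005079 E, +0.0007826 N).
Azimuth = atan2(E, N) = atan2(+0.0005079, +0.0007826) = 33.0° ≈ 033°.

033°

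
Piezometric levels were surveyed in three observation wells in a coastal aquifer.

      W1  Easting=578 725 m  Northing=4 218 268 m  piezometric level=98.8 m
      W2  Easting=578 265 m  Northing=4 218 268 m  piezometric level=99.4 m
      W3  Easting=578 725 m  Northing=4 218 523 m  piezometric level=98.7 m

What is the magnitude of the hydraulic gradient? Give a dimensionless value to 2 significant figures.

∂h/∂x = (99.4 − 98.8) / (578265 − 578725) = -0.001304
∂h/∂y = (98.7 − 98.8) / (4218523 − 4218268) = -0.0003922
|∇h| = √(-0.001304² + -0.0003922²) = 0.001362

0.0014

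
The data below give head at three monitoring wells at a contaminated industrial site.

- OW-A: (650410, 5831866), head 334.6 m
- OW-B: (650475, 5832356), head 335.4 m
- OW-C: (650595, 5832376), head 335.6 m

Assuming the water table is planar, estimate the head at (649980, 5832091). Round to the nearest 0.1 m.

334.3 m

Three-point gradient (reference OW-A): Δ to OW-B = (65, 490, +0.8), Δ to OW-C = (185, 510, +1.0).
∂h/∂x = +0.001426, ∂h/∂y = +0.001443 (det = -57500).
h(649980, 5832091) = 334.6 + (+0.001426)·(-430) + (+0.001443)·(225) = 334.6 -0.613 +0.325 = 334.312 m.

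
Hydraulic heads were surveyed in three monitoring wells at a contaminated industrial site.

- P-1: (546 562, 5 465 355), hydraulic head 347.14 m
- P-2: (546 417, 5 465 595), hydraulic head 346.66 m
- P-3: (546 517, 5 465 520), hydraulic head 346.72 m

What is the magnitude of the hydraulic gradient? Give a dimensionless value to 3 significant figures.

0.00342

Taking P-1 as reference: P-2−P-1 = (-145, 240, -0.48); P-3−P-1 = (-45, 165, -0.42).
Solve a·Δx + b·Δy = Δh: det = (-145)·165 − (-45)·240 = -13125.
∂h/∂x = [(-0.48)·165 − (-0.42)·240] / -13125 = -0.001646
∂h/∂y = [(-145)·(-0.42) − (-45)·(-0.48)] / -13125 = -0.002994
|∇h| = √(-0.001646² + -0.002994²) = 0.003417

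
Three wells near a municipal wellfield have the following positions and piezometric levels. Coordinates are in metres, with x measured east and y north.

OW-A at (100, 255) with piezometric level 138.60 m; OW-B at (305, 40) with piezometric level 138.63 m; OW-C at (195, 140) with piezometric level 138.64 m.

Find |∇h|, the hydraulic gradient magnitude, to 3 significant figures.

0.00236

With h = a·x + b·y + c and OW-A as origin, the differences give:
  205·a + (-215)·b = +0.03
  95·a + (-115)·b = +0.04
Eliminate b (×(-115) and ×(-215), subtract): -3150·a = 5.150 → a = ∂h/∂x = -0.001635
Back-substitute: b = ∂h/∂y = -0.001698.
|∇h| = √(-0.001635² + -0.001698²) = 0.002357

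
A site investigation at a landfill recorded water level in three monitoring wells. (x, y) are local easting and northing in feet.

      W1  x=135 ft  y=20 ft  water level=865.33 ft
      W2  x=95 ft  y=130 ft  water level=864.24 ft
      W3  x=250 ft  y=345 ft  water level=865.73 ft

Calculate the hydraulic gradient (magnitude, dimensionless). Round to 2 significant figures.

0.016

With h = a·x + b·y + c and W1 as origin, the differences give:
  (-40)·a + 110·b = -1.09
  115·a + 325·b = +0.40
Eliminate b (×325 and ×110, subtract): -25650·a = -398.250 → a = ∂h/∂x = +0.01553
Back-substitute: b = ∂h/∂y = -0.004263.
|∇h| = √(0.01553² + -0.004263²) = 0.0161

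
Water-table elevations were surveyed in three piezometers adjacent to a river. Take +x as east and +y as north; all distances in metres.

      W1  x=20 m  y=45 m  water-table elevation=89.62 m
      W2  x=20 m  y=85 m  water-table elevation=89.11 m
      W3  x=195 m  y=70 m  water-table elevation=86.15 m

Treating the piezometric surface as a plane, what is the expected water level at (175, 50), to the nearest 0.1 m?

86.8 m

Three-point gradient (reference W1): Δ to W2 = (0, 40, -0.51), Δ to W3 = (175, 25, -3.47).
∂h/∂x = -0.01801, ∂h/∂y = -0.01275 (det = -7000).
h(175, 50) = 89.62 + (-0.01801)·(155) + (-0.01275)·(5) = 89.62 -2.791 -0.064 = 86.765 m.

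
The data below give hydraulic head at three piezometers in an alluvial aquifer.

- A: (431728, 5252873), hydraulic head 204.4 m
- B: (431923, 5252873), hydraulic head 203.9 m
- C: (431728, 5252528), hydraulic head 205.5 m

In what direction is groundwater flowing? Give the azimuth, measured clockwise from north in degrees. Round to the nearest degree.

039°

∂h/∂x = (203.9 − 204.4) / (431923 − 431728) = -0.002564
∂h/∂y = (205.5 − 204.4) / (5252528 − 5252873) = -0.003188
Flow direction (−∇h) has components (+0.002564 E, +0.003188 N).
Azimuth = atan2(E, N) = atan2(+0.002564, +0.003188) = 38.8° ≈ 039°.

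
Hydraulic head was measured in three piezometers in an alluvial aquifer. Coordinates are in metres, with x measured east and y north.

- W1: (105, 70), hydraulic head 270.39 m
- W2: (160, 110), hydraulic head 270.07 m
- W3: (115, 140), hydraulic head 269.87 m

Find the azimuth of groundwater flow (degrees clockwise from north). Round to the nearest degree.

004°

With h = a·x + b·y + c and W1 as origin, the differences give:
  55·a + 40·b = -0.32
  10·a + 70·b = -0.52
Eliminate b (×70 and ×40, subtract): 3450·a = -1.600 → a = ∂h/∂x = -0.0004638
Back-substitute: b = ∂h/∂y = -0.007362.
Flow direction (−∇h) has components (+0.0004638 E, +0.007362 N).
Azimuth = atan2(E, N) = atan2(+0.0004638, +0.007362) = 3.6° ≈ 004°.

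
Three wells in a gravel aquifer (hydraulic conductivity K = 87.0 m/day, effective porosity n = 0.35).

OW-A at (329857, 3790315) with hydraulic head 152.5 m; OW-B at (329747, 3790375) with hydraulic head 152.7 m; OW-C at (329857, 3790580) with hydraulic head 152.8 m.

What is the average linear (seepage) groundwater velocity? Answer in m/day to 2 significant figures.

0.41 m/day

Taking OW-A as reference: OW-B−OW-A = (-110, 60, +0.2); OW-C−OW-A = (0, 265, +0.3).
Solve a·Δx + b·Δy = Δh: det = (-110)·265 − 0·60 = -29150.
∂h/∂x = [(+0.2)·265 − (+0.3)·60] / -29150 = -0.001201
∂h/∂y = [(-110)·(+0.3) − 0·(+0.2)] / -29150 = +0.001132
|∇h| = √(-0.001201² + 0.001132²) = 0.00165
Seepage velocity v = K·i/n = 87.0 × 0.00165 / 0.35 = 0.4101 m/day.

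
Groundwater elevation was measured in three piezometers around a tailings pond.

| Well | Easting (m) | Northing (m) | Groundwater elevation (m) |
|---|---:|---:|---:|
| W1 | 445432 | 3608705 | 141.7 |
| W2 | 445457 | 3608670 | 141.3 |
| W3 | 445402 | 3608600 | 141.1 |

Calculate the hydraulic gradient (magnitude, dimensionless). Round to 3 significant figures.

Taking W1 as reference: W2−W1 = (25, -35, -0.4); W3−W1 = (-30, -105, -0.6).
Determinant of the coordinate differences = 25·(-105) − (-30)·(-35) = -3675.
∂h/∂x = [(-0.4)·(-105) − (-0.6)·(-35)] / -3675 = -0.005714
∂h/∂y = [25·(-0.6) − (-30)·(-0.4)] / -3675 = +0.007347
|∇h| = √(-0.005714² + 0.007347²) = 0.009307

0.00931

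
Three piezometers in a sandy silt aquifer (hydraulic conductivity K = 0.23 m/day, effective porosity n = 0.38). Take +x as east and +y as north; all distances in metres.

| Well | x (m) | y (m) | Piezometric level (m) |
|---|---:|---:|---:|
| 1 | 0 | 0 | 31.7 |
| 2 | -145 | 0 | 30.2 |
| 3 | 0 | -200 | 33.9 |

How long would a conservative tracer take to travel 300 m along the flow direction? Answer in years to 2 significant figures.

∂h/∂x = (30.2 − 31.7) / (-145 − 0) = +0.01034
∂h/∂y = (33.9 − 31.7) / (-200 − 0) = -0.01100
|∇h| = √(0.01034² + -0.01100²) = 0.0151
Seepage velocity v = K·i/n = 0.23 × 0.0151 / 0.38 = 0.009139 m/day.
t = 300 / 0.009139 = 3.283e+04 days = 89.9 years.

90 years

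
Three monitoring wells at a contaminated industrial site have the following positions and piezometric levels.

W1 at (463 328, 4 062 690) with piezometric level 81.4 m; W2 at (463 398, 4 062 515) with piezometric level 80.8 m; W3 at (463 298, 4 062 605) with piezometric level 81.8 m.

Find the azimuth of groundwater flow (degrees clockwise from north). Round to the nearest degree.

Differences from W1: to W2 (Δx, Δy, Δh) = (70, -175, -0.6); to W3 = (-30, -85, +0.4).
Solve a·Δx + b·Δy = Δh: det = 70·(-85) − (-30)·(-175) = -11200.
∂h/∂x = [(-0.6)·(-85) − (+0.4)·(-175)] / -11200 = -0.01080
∂h/∂y = [70·(+0.4) − (-30)·(-0.6)] / -11200 = -0.0008929
Flow direction (−∇h) has components (+0.01080 E, +0.0008929 N).
Azimuth = atan2(E, N) = atan2(+0.01080, +0.0008929) = 85.3° ≈ 085°.

085°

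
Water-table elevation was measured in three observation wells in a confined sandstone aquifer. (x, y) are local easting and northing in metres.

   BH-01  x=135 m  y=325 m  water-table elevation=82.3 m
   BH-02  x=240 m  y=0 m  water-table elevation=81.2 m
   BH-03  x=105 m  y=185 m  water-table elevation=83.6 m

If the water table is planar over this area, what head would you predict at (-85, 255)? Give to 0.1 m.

With h = a·x + b·y + c and BH-01 as origin, the differences give:
  105·a + (-325)·b = -1.1
  (-30)·a + (-140)·b = +1.3
Eliminate b (×(-140) and ×(-325), subtract): -24450·a = 576.50 → a = ∂h/∂x = -0.02358
Back-substitute: b = ∂h/∂y = -0.004233.
h(-85, 255) = 82.3 + (-0.02358)·(-220) + (-0.004233)·(-70) = 82.3 +5.187 +0.296 = 87.784 m.

87.8 m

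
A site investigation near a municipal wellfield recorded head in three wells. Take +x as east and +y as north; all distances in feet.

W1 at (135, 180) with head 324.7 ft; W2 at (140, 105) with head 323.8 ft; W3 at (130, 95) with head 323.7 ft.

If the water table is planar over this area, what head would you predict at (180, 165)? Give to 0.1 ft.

324.4 ft

Three-point gradient (reference W1): Δ to W2 = (5, -75, -0.9), Δ to W3 = (-5, -85, -1.0).
∂h/∂x = -0.001875, ∂h/∂y = +0.01187 (det = -800).
h(180, 165) = 324.7 + (-0.001875)·(45) + (+0.01187)·(-15) = 324.7 -0.084 -0.178 = 324.438 ft.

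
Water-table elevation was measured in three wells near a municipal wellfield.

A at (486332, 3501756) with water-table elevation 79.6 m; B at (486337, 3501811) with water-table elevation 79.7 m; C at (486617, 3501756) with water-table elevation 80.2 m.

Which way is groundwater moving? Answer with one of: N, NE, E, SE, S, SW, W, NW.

SW

Three-point gradient (reference A): Δ to B = (5, 55, +0.1), Δ to C = (285, 0, +0.6).
∂h/∂x = +0.002105, ∂h/∂y = +0.001627 (det = -15675).
Flow = −∇h = (-0.002105 east, -0.001627 north), which points southwest.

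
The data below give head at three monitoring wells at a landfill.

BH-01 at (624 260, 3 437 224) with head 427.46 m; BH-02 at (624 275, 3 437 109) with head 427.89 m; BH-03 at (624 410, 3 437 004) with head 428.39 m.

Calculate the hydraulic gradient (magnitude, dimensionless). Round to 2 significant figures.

With h = a·x + b·y + c and BH-01 as origin, the differences give:
  15·a + (-115)·b = +0.43
  150·a + (-220)·b = +0.93
Eliminate b (×(-220) and ×(-115), subtract): 13950·a = 12.350 → a = ∂h/∂x = +0.0008853
Back-substitute: b = ∂h/∂y = -0.003624.
|∇h| = √(0.0008853² + -0.003624²) = 0.003731

0.0037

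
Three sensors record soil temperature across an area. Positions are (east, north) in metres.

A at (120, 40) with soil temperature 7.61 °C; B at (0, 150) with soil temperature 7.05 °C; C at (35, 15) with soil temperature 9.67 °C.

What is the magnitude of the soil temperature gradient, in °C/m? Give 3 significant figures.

Three-point gradient (reference A): Δ to B = (-120, 110, -0.56), Δ to C = (-85, -25, +2.06).
∂T/∂x = -0.01721, ∂T/∂y = -0.02387 (det = 12350).
|∇f| = √(-0.01721² + -0.02387²) = 0.02943 °C/m

0.0294 °C/m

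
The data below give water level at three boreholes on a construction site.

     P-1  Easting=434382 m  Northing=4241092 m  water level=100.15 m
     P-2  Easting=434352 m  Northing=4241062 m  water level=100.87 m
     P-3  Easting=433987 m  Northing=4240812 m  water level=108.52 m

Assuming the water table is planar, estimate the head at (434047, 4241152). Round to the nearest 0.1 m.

104.4 m

With h = a·x + b·y + c and P-1 as origin, the differences give:
  (-30)·a + (-30)·b = +0.72
  (-395)·a + (-280)·b = +8.37
Eliminate b (×(-280) and ×(-30), subtract): -3450·a = 49.500 → a = ∂h/∂x = -0.01435
Back-substitute: b = ∂h/∂y = -0.009652.
h(434047, 4241152) = 100.15 + (-0.01435)·(-335) + (-0.009652)·(60) = 100.15 +4.807 -0.579 = 104.377 m.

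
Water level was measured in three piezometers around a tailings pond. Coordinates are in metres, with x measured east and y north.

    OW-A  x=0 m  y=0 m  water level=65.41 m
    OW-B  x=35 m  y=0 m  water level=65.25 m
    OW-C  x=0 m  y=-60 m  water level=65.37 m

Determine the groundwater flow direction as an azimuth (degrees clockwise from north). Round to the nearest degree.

∂h/∂x = (65.25 − 65.41) / (35 − 0) = -0.004571
∂h/∂y = (65.37 − 65.41) / (-60 − 0) = +0.0006667
Flow direction (−∇h) has components (+0.004571 E, -0.0006667 N).
Azimuth = atan2(E, N) = atan2(+0.004571, -0.0006667) = 98.3° ≈ 098°.

098°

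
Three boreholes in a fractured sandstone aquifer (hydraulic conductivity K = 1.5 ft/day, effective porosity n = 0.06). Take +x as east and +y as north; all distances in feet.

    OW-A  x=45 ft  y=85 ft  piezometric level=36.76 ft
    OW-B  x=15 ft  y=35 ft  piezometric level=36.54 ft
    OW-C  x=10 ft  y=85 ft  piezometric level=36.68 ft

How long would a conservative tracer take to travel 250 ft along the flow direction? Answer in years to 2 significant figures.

Three-point gradient (reference OW-A): Δ to OW-B = (-30, -50, -0.22), Δ to OW-C = (-35, 0, -0.08).
∂h/∂x = +0.002286, ∂h/∂y = +0.003029 (det = -1750).
|∇h| = √(0.002286² + 0.003029²) = 0.003795
Seepage velocity v = K·i/n = 1.5 × 0.003795 / 0.06 = 0.09488 ft/day.
t = 250 / 0.09488 = 2635 days = 7.21 years.

7.2 years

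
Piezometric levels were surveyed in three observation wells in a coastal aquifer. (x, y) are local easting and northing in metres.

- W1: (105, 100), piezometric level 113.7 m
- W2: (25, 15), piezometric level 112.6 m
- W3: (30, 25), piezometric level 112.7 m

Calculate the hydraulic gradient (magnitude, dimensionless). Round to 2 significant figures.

0.0094

Differences from W1: to W2 (Δx, Δy, Δh) = (-80, -85, -1.1); to W3 = (-75, -75, -1.0).
Determinant of the coordinate differences = (-80)·(-75) − (-75)·(-85) = -375.
∂h/∂x = [(-1.1)·(-75) − (-1.0)·(-85)] / -375 = +0.006667
∂h/∂y = [(-80)·(-1.0) − (-75)·(-1.1)] / -375 = +0.006667
|∇h| = √(0.006667² + 0.006667²) = 0.009429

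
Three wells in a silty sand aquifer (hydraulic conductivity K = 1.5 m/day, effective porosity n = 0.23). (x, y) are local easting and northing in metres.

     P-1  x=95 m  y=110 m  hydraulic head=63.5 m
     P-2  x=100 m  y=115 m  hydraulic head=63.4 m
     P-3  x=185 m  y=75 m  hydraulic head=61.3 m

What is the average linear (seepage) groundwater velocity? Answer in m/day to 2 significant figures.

Taking P-1 as reference: P-2−P-1 = (5, 5, -0.1); P-3−P-1 = (90, -35, -2.2).
Determinant of the coordinate differences = 5·(-35) − 90·5 = -625.
∂h/∂x = [(-0.1)·(-35) − (-2.2)·5] / -625 = -0.02320
∂h/∂y = [5·(-2.2) − 90·(-0.1)] / -625 = +0.003200
|∇h| = √(-0.02320² + 0.003200²) = 0.02342
Seepage velocity v = K·i/n = 1.5 × 0.02342 / 0.23 = 0.1527 m/day.

0.15 m/day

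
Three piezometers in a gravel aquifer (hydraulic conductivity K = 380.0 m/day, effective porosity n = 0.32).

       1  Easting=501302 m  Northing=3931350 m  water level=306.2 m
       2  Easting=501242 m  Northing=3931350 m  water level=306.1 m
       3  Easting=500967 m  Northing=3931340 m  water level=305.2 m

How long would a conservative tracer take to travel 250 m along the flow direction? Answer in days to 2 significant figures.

4.8 days

With h = a·x + b·y + c and 1 as origin, the differences give:
  (-60)·a + 0·b = -0.1
  (-335)·a + (-10)·b = -1.0
Eliminate b (×(-10) and ×0, subtract): 600·a = 1.00 → a = ∂h/∂x = +0.001667
Back-substitute: b = ∂h/∂y = +0.04417.
|∇h| = √(0.001667² + 0.04417²) = 0.0442
Seepage velocity v = K·i/n = 380.0 × 0.0442 / 0.32 = 52.49 m/day.
t = 250 / 52.49 = 4.763 days.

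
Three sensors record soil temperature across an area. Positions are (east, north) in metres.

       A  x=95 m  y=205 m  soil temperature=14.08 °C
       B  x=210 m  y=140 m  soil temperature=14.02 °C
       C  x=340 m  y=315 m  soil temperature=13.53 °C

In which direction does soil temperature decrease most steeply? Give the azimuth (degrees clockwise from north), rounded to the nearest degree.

Taking A as reference: B−A = (115, -65, -0.06); C−A = (245, 110, -0.55).
Determinant of the coordinate differences = 115·110 − 245·(-65) = 28575.
∂T/∂x = [(-0.06)·110 − (-0.55)·(-65)] / 28575 = -0.001482
∂T/∂y = [115·(-0.55) − 245·(-0.06)] / 28575 = -0.001699
Steepest decrease is along −∇f: components (+0.001482 E, +0.001699 N).
Azimuth = atan2(+0.001482, +0.001699) = 41.1° ≈ 041°.

041°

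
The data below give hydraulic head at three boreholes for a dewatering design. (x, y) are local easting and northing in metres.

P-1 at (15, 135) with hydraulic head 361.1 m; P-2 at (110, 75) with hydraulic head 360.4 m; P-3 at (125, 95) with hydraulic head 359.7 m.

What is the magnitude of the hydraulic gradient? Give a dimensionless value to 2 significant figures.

0.028

Three-point gradient (reference P-1): Δ to P-2 = (95, -60, -0.7), Δ to P-3 = (110, -40, -1.4).
∂h/∂x = -0.02000, ∂h/∂y = -0.02000 (det = 2800).
|∇h| = √(-0.02000² + -0.02000²) = 0.02828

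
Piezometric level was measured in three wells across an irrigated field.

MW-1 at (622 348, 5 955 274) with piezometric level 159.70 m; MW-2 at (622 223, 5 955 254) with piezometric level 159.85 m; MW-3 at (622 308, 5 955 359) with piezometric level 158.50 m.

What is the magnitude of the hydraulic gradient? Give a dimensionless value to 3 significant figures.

Differences from MW-1: to MW-2 (Δx, Δy, Δh) = (-125, -20, +0.15); to MW-3 = (-40, 85, -1.20).
Determinant of the coordinate differences = (-125)·85 − (-40)·(-20) = -11425.
∂h/∂x = [(+0.15)·85 − (-1.20)·(-20)] / -11425 = +0.0009847
∂h/∂y = [(-125)·(-1.20) − (-40)·(+0.15)] / -11425 = -0.01365
|∇h| = √(0.0009847² + -0.01365²) = 0.01369

0.0137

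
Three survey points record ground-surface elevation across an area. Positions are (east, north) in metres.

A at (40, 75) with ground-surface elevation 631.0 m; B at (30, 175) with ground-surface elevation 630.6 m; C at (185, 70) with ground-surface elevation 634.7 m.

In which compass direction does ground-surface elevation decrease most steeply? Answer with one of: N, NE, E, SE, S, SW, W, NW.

W

Three-point gradient (reference A): Δ to B = (-10, 100, -0.4), Δ to C = (145, -5, +3.7).
∂z/∂x = +0.02547, ∂z/∂y = -0.001453 (det = -14450).
Steepest decrease is along −∇f = (-0.02547 E, +0.001453 N) → west.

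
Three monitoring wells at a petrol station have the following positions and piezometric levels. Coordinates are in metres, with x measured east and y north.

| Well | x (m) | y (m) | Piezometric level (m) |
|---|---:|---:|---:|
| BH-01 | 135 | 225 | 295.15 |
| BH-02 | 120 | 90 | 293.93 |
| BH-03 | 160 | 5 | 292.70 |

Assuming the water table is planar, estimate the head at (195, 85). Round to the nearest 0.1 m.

Taking BH-01 as reference: BH-02−BH-01 = (-15, -135, -1.22); BH-03−BH-01 = (25, -220, -2.45).
Determinant of the coordinate differences = (-15)·(-220) − 25·(-135) = 6675.
∂h/∂x = [(-1.22)·(-220) − (-2.45)·(-135)] / 6675 = -0.009341
∂h/∂y = [(-15)·(-2.45) − 25·(-1.22)] / 6675 = +0.01007
h(195, 85) = 295.15 + (-0.009341)·(60) + (+0.01007)·(-140) = 295.15 -0.560 -1.410 = 293.179 m.

293.2 m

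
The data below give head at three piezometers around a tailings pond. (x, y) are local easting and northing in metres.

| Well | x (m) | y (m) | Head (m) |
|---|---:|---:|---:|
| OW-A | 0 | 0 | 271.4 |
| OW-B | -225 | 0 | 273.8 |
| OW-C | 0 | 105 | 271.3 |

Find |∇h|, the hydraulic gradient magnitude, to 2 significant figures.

0.011

∂h/∂x = (273.8 − 271.4) / (-225 − 0) = -0.01067
∂h/∂y = (271.3 − 271.4) / (105 − 0) = -0.0009524
|∇h| = √(-0.01067² + -0.0009524²) = 0.01071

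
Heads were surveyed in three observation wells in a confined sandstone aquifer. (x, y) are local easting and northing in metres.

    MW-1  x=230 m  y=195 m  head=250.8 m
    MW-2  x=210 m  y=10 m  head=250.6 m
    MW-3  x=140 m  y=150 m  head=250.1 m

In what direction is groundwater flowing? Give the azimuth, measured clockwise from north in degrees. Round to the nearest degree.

268°

Differences from MW-1: to MW-2 (Δx, Δy, Δh) = (-20, -185, -0.2); to MW-3 = (-90, -45, -0.7).
Solve a·Δx + b·Δy = Δh: det = (-20)·(-45) − (-90)·(-185) = -15750.
∂h/∂x = [(-0.2)·(-45) − (-0.7)·(-185)] / -15750 = +0.007651
∂h/∂y = [(-20)·(-0.7) − (-90)·(-0.2)] / -15750 = +0.0002540
Flow direction (−∇h) has components (-0.007651 E, -0.0002540 N).
Azimuth = atan2(E, N) = atan2(-0.007651, -0.0002540) = 268.1° ≈ 268°.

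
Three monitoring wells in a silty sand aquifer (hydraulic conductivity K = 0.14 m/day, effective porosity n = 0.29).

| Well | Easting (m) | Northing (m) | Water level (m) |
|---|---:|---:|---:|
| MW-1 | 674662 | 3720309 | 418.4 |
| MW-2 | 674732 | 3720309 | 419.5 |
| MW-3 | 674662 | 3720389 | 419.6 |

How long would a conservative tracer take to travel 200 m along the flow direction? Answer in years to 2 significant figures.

52 years

∂h/∂x = (419.5 − 418.4) / (674732 − 674662) = +0.01571
∂h/∂y = (419.6 − 418.4) / (3720389 − 3720309) = +0.01500
|∇h| = √(0.01571² + 0.01500²) = 0.02172
Seepage velocity v = K·i/n = 0.14 × 0.02172 / 0.29 = 0.01049 m/day.
t = 200 / 0.01049 = 1.907e+04 days = 52.2 years.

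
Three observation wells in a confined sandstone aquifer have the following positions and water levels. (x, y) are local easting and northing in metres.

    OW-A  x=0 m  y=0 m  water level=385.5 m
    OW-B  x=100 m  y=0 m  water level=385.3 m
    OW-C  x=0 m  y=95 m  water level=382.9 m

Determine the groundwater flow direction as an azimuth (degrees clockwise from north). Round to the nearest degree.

∂h/∂x = (385.3 − 385.5) / (100 − 0) = -0.002000
∂h/∂y = (382.9 − 385.5) / (95 − 0) = -0.02737
Flow direction (−∇h) has components (+0.002000 E, +0.02737 N).
Azimuth = atan2(E, N) = atan2(+0.002000, +0.02737) = 4.2° ≈ 004°.

004°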